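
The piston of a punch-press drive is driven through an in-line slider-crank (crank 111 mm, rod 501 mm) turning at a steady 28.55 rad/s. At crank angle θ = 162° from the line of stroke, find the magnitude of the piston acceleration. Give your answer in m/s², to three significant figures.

69.7

ω = 28.55 rad/s
x(θ) = r cosθ + √(L² − r² sin²θ); with ω constant, a = ω²·d²x/dθ².
d²x/dθ² = −r cosθ − r²(cos2θ)/√u − r⁴ sin²2θ/(4u^{3/2}),  u = L² − r² sin²θ = 0.249824 m².
Substituting r = 0.111 m, L = 0.501 m, θ = 162°: d²x/dθ² = +0.085519 m.
a = ω²·d²x/dθ² = (28.55)²·(+0.085519) = +69.707 m/s²;  |a| = 69.707 m/s².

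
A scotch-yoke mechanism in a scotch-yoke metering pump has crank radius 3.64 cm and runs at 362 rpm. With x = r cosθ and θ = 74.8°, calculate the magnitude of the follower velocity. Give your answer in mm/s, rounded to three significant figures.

1330

ω = 37.91 rad/s (from 362 rpm).
x = r cosθ ⇒ ẋ = −rω sinθ.
|v| = rω|sinθ| = 0.0364·37.91·|sin 74.8°| = 1.3316 m/s = 1331.6 mm/s.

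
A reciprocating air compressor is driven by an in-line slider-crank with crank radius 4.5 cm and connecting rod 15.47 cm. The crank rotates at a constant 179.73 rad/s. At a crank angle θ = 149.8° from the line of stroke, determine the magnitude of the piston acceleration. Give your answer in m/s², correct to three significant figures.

ω = 179.7 rad/s
x(θ) = r cosθ + √(L² − r² sin²θ); with ω constant, a = ω²·d²x/dθ².
d²x/dθ² = −r cosθ − r²(cos2θ)/√u − r⁴ sin²2θ/(4u^{3/2}),  u = L² − r² sin²θ = 0.0234197 m².
Substituting r = 0.045 m, L = 0.1547 m, θ = 149.8°: d²x/dθ² = +0.03214 m.
a = ω²·d²x/dθ² = (179.7)²·(+0.03214) = +1038.2 m/s²;  |a| = 1038.2 m/s².

1040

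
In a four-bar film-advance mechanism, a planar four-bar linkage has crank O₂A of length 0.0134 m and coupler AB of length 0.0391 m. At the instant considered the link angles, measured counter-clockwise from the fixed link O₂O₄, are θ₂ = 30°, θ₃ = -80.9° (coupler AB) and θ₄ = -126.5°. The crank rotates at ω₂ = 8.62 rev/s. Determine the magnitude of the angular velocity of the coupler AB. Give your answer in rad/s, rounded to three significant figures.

ω₂ = 54.16 rad/s (from 8.62 rev/s).
Differentiating the loop-closure r₂e^{iθ₂}+r₃e^{iθ₃}=r₁+r₄e^{iθ₄} gives r₂ω₂e^{iθ₂}+r₃ω₃e^{iθ₃}=r₄ω₄e^{iθ₄}.
Eliminating the other unknown: ω₃ = r₂ω₂ sin(θ₄−θ₂) / [r₃ sin(θ₃−θ₄)].
Numerator sine = -0.39875; denominator sine = +0.71447.
Result = 0.0134·54.16·(-0.39875) / (0.0391·(+0.71447)) = -10.359 rad/s; magnitude 10.359 rad/s.

10.4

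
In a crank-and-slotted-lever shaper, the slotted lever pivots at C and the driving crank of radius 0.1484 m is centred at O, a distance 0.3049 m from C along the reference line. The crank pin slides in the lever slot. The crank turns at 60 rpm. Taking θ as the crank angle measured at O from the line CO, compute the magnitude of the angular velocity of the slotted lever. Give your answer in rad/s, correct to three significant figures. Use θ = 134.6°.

ω = 6.283 rad/s (from 60 rpm).
Crank pin A relative to C: A = (d + r cosθ, r sinθ); lever angle φ = atan2(r sinθ, d + r cosθ).
Differentiating tanφ: φ̇ = rω(d cosθ + r)/(d² + r² + 2dr cosθ).
d² + r² + 2dr cosθ = |CA|² = 0.0514457 m²;  d cosθ + r = -0.065686 m.
|ω_lever| = |0.1484·6.283·-0.065686| / 0.0514457 = 1.1905 rad/s.

1.19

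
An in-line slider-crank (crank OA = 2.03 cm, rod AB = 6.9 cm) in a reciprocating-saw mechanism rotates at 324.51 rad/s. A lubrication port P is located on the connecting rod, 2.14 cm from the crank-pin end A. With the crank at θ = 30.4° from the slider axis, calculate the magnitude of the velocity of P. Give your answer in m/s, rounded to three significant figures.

ω = 324.5 rad/s.  Crank-pin speed |V_A| = rω = 6.5876 m/s, perpendicular to OA.
Rod angle: sinφ = −(r/L) sinθ ⇒ φ = -8.562°; ω_rod = −rω cosθ/√(L²−r²sin²θ) = -83.274 rad/s.
V_P = V_A + ω_rod × AP, with AP = 0.0214 m along the rod.
Components: V_Px = −rω sinθ − a·ω_rod·sinφ = -3.5988 m/s;  V_Py = rω cosθ + a·ω_rod·cosφ = +3.9197 m/s.
|V_P| = √(V_Px² + V_Py²) = 5.3212 m/s.

5.32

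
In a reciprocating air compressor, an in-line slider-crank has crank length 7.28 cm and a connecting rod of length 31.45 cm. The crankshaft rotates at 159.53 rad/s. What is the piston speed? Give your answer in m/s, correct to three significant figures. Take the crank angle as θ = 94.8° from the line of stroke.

ω = 159.5 rad/s
For an in-line slider-crank, x = r cosθ + √(L² − r² sin²θ), so v = −rω sinθ·[1 + r cosθ/√(L² − r² sin²θ)].
With r = 0.0728 m, L = 0.3145 m, θ = 94.8°: √(L² − r² sin²θ) = 0.30602 m.
v = −0.0728·159.5·0.99649·[1 + 0.0728·-0.08368/0.30602] = -11.343 m/s.
|v| = 11.343 m/s.

11.3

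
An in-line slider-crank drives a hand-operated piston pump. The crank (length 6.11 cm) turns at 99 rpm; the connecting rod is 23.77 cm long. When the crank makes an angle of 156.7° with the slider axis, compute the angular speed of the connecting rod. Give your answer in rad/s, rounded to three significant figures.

ω = 10.37 rad/s (converted from 99 rpm).
The rod makes angle φ with the slider axis where L sinφ = r sinθ; differentiating, L cosφ·φ̇ = r ω cosθ.
L cosφ = √(L² − r² sin²θ) = 0.23647 m.
|ω_rod| = r ω |cosθ| / √(L² − r² sin²θ) = 0.0611·10.37·0.91845/0.23647 = 2.4603 rad/s.

2.46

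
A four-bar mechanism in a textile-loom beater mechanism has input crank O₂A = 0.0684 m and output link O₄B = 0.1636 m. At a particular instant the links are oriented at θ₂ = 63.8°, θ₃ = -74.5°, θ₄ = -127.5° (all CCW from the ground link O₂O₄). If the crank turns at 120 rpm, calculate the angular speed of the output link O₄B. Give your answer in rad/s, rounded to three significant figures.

ω₂ = 12.57 rad/s (from 120 rpm).
Differentiating the loop-closure r₂e^{iθ₂}+r₃e^{iθ₃}=r₁+r₄e^{iθ₄} gives r₂ω₂e^{iθ₂}+r₃ω₃e^{iθ₃}=r₄ω₄e^{iθ₄}.
Eliminating the other unknown: ω₄ = r₂ω₂ sin(θ₂−θ₃) / [r₄ sin(θ₄−θ₃)].
Numerator sine = +0.66523; denominator sine = -0.79864.
Result = 0.0684·12.57·(+0.66523) / (0.1636·(-0.79864)) = -4.3763 rad/s; magnitude 4.3763 rad/s.

4.38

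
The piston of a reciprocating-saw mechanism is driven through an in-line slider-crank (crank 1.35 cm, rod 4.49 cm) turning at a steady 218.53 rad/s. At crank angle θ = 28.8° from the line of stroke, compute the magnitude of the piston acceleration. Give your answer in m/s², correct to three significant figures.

ω = 218.5 rad/s
x(θ) = r cosθ + √(L² − r² sin²θ); with ω constant, a = ω²·d²x/dθ².
d²x/dθ² = −r cosθ − r²(cos2θ)/√u − r⁴ sin²2θ/(4u^{3/2}),  u = L² − r² sin²θ = 0.00197371 m².
Substituting r = 0.0135 m, L = 0.0449 m, θ = 28.8°: d²x/dθ² = -0.014096 m.
a = ω²·d²x/dθ² = (218.5)²·(-0.014096) = -673.15 m/s²;  |a| = 673.15 m/s².

673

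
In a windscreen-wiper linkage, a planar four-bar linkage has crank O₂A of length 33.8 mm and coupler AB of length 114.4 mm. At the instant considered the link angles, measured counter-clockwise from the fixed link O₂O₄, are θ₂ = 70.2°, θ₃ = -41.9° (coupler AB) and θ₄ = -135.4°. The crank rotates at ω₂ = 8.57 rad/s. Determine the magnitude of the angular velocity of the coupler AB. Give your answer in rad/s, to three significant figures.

ω₂ = 8.57 rad/s
Differentiating the loop-closure r₂e^{iθ₂}+r₃e^{iθ₃}=r₁+r₄e^{iθ₄} gives r₂ω₂e^{iθ₂}+r₃ω₃e^{iθ₃}=r₄ω₄e^{iθ₄}.
Eliminating the other unknown: ω₃ = r₂ω₂ sin(θ₄−θ₂) / [r₃ sin(θ₃−θ₄)].
Numerator sine = +0.43209; denominator sine = +0.99813.
Result = 0.0338·8.57·(+0.43209) / (0.1144·(+0.99813)) = +1.0961 rad/s; magnitude 1.0961 rad/s.

1.10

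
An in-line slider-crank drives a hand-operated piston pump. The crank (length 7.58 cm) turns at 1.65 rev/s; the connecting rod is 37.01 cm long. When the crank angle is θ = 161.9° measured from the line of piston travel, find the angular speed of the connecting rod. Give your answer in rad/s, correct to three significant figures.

2.02

ω = 10.37 rad/s (converted from 1.65 rev/s).
The rod makes angle φ with the slider axis where L sinφ = r sinθ; differentiating, L cosφ·φ̇ = r ω cosθ.
L cosφ = √(L² − r² sin²θ) = 0.36935 m.
|ω_rod| = r ω |cosθ| / √(L² − r² sin²θ) = 0.0758·10.37·0.95052/0.36935 = 2.0223 rad/s.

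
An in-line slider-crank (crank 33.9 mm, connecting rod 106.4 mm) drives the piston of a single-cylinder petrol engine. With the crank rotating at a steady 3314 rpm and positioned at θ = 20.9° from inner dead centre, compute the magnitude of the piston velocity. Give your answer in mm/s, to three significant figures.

ω = 2π·3314/60 = 347 rad/s
For an in-line slider-crank, x = r cosθ + √(L² − r² sin²θ), so v = −rω sinθ·[1 + r cosθ/√(L² − r² sin²θ)].
With r = 0.0339 m, L = 0.1064 m, θ = 20.9°: √(L² − r² sin²θ) = 0.10571 m.
v = −0.0339·347·0.35674·[1 + 0.0339·0.93420/0.10571] = -5.4543 m/s.
|v| = 5.4543 m/s = 5454.3 mm/s.

5450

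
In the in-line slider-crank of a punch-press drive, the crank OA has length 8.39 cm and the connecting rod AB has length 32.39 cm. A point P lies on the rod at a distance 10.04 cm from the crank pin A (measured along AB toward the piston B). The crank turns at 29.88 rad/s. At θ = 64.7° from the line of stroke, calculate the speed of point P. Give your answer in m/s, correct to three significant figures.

ω = 29.88 rad/s.  Crank-pin speed |V_A| = rω = 2.5069 m/s, perpendicular to OA.
Rod angle: sinφ = −(r/L) sinθ ⇒ φ = -13.544°; ω_rod = −rω cosθ/√(L²−r²sin²θ) = -3.4023 rad/s.
V_P = V_A + ω_rod × AP, with AP = 0.1004 m along the rod.
Components: V_Px = −rω sinθ − a·ω_rod·sinφ = -2.3465 m/s;  V_Py = rω cosθ + a·ω_rod·cosφ = +0.73927 m/s.
|V_P| = √(V_Px² + V_Py²) = 2.4602 m/s.

2.46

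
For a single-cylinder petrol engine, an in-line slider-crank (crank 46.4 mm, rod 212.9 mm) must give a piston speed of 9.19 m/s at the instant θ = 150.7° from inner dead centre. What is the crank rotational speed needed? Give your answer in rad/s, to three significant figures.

500

For an in-line slider-crank, |v_piston| = rω|sinθ|·[1 + r cosθ/√(L² − r² sin²θ)].
With r = 0.0464 m, L = 0.2129 m, θ = 150.7°: the bracketed kinematic factor |dx/dθ| = 0.018367 m.
ω = v/|dx/dθ| = 9.19/0.018367 = 500.36 rad/s.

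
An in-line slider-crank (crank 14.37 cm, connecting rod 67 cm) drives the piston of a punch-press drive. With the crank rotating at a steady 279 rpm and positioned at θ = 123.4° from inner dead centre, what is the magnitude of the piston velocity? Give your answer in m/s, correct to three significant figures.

3.08

ω = 2π·279/60 = 29.22 rad/s
For an in-line slider-crank, x = r cosθ + √(L² − r² sin²θ), so v = −rω sinθ·[1 + r cosθ/√(L² − r² sin²θ)].
With r = 0.1437 m, L = 0.67 m, θ = 123.4°: √(L² − r² sin²θ) = 0.65917 m.
v = −0.1437·29.22·0.83485·[1 + 0.1437·-0.55048/0.65917] = -3.0844 m/s.
|v| = 3.0844 m/s.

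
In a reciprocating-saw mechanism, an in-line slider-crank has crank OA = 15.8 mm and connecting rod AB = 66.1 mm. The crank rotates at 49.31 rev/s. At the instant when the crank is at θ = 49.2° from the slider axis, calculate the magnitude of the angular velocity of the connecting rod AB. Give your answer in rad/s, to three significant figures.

ω = 309.8 rad/s (converted from 49.31 rev/s).
The rod makes angle φ with the slider axis where L sinφ = r sinθ; differentiating, L cosφ·φ̇ = r ω cosθ.
L cosφ = √(L² − r² sin²θ) = 0.065009 m.
|ω_rod| = r ω |cosθ| / √(L² − r² sin²θ) = 0.0158·309.8·0.65342/0.065009 = 49.203 rad/s.

49.2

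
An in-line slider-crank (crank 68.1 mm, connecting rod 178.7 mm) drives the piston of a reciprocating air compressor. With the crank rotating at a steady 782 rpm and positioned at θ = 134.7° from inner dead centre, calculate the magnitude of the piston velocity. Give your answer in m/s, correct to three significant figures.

ω = 2π·782/60 = 81.89 rad/s
For an in-line slider-crank, x = r cosθ + √(L² − r² sin²θ), so v = −rω sinθ·[1 + r cosθ/√(L² − r² sin²θ)].
With r = 0.0681 m, L = 0.1787 m, θ = 134.7°: √(L² − r² sin²θ) = 0.17202 m.
v = −0.0681·81.89·0.71080·[1 + 0.0681·-0.70339/0.17202] = -2.8601 m/s.
|v| = 2.8601 m/s.

2.86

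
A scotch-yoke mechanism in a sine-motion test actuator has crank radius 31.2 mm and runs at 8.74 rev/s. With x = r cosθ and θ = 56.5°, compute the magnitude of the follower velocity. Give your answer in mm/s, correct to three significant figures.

1430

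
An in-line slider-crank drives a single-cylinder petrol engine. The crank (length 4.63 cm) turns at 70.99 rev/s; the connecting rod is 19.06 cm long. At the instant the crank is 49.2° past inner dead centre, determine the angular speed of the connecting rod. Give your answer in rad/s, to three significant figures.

72.0

ω = 446 rad/s (converted from 70.99 rev/s).
The rod makes angle φ with the slider axis where L sinφ = r sinθ; differentiating, L cosφ·φ̇ = r ω cosθ.
L cosφ = √(L² − r² sin²θ) = 0.18735 m.
|ω_rod| = r ω |cosθ| / √(L² − r² sin²θ) = 0.0463·446·0.65342/0.18735 = 72.027 rad/s.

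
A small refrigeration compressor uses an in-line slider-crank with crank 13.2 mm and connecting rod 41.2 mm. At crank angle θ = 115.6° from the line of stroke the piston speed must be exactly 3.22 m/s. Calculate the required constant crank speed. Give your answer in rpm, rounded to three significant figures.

For an in-line slider-crank, |v_piston| = rω|sinθ|·[1 + r cosθ/√(L² − r² sin²θ)].
With r = 0.0132 m, L = 0.0412 m, θ = 115.6°: the bracketed kinematic factor |dx/dθ| = 0.010183 m.
ω = v/|dx/dθ| = 3.22/0.010183 = 316.22 rad/s.
N = 60ω/(2π) = 3019.7 rpm.

3020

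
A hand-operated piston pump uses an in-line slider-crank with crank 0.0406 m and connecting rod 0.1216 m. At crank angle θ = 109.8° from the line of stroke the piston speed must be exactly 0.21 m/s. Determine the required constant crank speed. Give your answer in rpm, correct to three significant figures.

For an in-line slider-crank, |v_piston| = rω|sinθ|·[1 + r cosθ/√(L² − r² sin²θ)].
With r = 0.0406 m, L = 0.1216 m, θ = 109.8°: the bracketed kinematic factor |dx/dθ| = 0.033649 m.
ω = v/|dx/dθ| = 0.21/0.033649 = 6.2409 rad/s.
N = 60ω/(2π) = 59.596 rpm.

59.6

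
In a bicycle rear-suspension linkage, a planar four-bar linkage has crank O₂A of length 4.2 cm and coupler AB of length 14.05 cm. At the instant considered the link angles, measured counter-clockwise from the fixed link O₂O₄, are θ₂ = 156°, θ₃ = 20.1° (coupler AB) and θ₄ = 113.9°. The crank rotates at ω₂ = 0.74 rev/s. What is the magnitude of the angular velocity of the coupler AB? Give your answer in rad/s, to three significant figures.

0.934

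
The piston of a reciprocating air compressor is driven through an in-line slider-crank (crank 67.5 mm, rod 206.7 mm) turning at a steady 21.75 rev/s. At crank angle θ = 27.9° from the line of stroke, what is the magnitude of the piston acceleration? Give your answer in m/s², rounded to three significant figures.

ω = 2π·21.8 = 136.7 rad/s
x(θ) = r cosθ + √(L² − r² sin²θ); with ω constant, a = ω²·d²x/dθ².
d²x/dθ² = −r cosθ − r²(cos2θ)/√u − r⁴ sin²2θ/(4u^{3/2}),  u = L² − r² sin²θ = 0.0417273 m².
Substituting r = 0.0675 m, L = 0.2067 m, θ = 27.9°: d²x/dθ² = -0.072608 m.
a = ω²·d²x/dθ² = (136.7)²·(-0.072608) = -1356 m/s²;  |a| = 1356 m/s².

1360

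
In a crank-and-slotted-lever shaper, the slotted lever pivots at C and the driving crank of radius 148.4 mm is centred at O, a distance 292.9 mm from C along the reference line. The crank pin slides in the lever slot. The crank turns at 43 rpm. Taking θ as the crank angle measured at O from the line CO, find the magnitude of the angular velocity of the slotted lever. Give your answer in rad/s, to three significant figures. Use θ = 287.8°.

ω = 4.503 rad/s (from 43 rpm).
Crank pin A relative to C: A = (d + r cosθ, r sinθ); lever angle φ = atan2(r sinθ, d + r cosθ).
Differentiating tanφ: φ̇ = rω(d cosθ + r)/(d² + r² + 2dr cosθ).
d² + r² + 2dr cosθ = |CA|² = 0.134388 m²;  d cosθ + r = +0.23794 m.
|ω_lever| = |0.1484·4.503·+0.23794| / 0.134388 = 1.1831 rad/s.

1.18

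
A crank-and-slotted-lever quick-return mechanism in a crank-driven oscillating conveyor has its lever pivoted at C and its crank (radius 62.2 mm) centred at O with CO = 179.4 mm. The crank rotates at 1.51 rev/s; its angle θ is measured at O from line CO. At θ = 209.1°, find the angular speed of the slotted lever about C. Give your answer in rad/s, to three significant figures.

3.37

ω = 9.488 rad/s (from 1.51 rev/s).
Crank pin A relative to C: A = (d + r cosθ, r sinθ); lever angle φ = atan2(r sinθ, d + r cosθ).
Differentiating tanφ: φ̇ = rω(d cosθ + r)/(d² + r² + 2dr cosθ).
d² + r² + 2dr cosθ = |CA|² = 0.0165529 m²;  d cosθ + r = -0.094555 m.
|ω_lever| = |0.0622·9.488·-0.094555| / 0.0165529 = 3.371 rad/s.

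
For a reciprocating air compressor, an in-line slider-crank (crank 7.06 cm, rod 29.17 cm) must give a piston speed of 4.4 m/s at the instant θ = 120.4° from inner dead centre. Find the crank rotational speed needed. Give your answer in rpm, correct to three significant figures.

789

For an in-line slider-crank, |v_piston| = rω|sinθ|·[1 + r cosθ/√(L² − r² sin²θ)].
With r = 0.0706 m, L = 0.2917 m, θ = 120.4°: the bracketed kinematic factor |dx/dθ| = 0.053268 m.
ω = v/|dx/dθ| = 4.4/0.053268 = 82.602 rad/s.
N = 60ω/(2π) = 788.79 rpm.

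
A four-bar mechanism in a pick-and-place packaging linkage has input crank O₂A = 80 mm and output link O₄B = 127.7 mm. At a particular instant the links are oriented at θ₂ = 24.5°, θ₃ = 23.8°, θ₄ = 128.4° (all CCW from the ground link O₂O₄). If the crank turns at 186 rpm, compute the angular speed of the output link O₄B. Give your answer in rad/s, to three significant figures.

0.154

ω₂ = 19.48 rad/s (from 186 rpm).
Differentiating the loop-closure r₂e^{iθ₂}+r₃e^{iθ₃}=r₁+r₄e^{iθ₄} gives r₂ω₂e^{iθ₂}+r₃ω₃e^{iθ₃}=r₄ω₄e^{iθ₄}.
Eliminating the other unknown: ω₄ = r₂ω₂ sin(θ₂−θ₃) / [r₄ sin(θ₄−θ₃)].
Numerator sine = +0.01222; denominator sine = +0.96771.
Result = 0.08·19.48·(+0.01222) / (0.1277·(+0.96771)) = +0.15405 rad/s; magnitude 0.15405 rad/s.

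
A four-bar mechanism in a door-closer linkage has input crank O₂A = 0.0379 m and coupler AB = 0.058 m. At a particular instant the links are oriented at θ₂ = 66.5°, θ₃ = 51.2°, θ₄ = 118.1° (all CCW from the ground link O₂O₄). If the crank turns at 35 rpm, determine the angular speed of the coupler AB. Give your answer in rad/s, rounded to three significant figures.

2.04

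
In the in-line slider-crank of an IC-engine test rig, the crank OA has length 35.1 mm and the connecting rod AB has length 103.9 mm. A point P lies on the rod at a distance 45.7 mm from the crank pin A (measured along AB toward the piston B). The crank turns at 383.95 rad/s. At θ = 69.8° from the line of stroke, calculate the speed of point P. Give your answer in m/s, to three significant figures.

ω = 383.9 rad/s.  Crank-pin speed |V_A| = rω = 13.477 m/s, perpendicular to OA.
Rod angle: sinφ = −(r/L) sinθ ⇒ φ = -18.484°; ω_rod = −rω cosθ/√(L²−r²sin²θ) = -47.224 rad/s.
V_P = V_A + ω_rod × AP, with AP = 0.0457 m along the rod.
Components: V_Px = −rω sinθ − a·ω_rod·sinφ = -13.332 m/s;  V_Py = rω cosθ + a·ω_rod·cosφ = +2.6067 m/s.
|V_P| = √(V_Px² + V_Py²) = 13.584 m/s.

13.6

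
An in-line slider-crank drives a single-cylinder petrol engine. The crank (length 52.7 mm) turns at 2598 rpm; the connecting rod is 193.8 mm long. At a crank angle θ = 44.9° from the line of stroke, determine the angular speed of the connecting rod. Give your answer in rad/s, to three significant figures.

53.4

ω = 272.1 rad/s (converted from 2598 rpm).
The rod makes angle φ with the slider axis where L sinφ = r sinθ; differentiating, L cosφ·φ̇ = r ω cosθ.
L cosφ = √(L² − r² sin²θ) = 0.1902 m.
|ω_rod| = r ω |cosθ| / √(L² − r² sin²θ) = 0.0527·272.1·0.70834/0.1902 = 53.397 rad/s.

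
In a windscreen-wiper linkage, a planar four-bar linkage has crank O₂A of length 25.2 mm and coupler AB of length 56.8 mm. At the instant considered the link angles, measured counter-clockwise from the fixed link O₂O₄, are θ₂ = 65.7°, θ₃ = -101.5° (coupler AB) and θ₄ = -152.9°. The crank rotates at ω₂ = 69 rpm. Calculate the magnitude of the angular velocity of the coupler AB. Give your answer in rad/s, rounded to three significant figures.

2.56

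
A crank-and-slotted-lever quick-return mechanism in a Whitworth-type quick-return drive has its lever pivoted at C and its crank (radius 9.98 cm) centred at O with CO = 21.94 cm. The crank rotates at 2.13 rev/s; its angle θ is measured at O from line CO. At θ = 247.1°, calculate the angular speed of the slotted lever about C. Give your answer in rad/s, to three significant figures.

0.469

ω = 13.38 rad/s (from 2.13 rev/s).
Crank pin A relative to C: A = (d + r cosθ, r sinθ); lever angle φ = atan2(r sinθ, d + r cosθ).
Differentiating tanφ: φ̇ = rω(d cosθ + r)/(d² + r² + 2dr cosθ).
d² + r² + 2dr cosθ = |CA|² = 0.0410558 m²;  d cosθ + r = +0.014426 m.
|ω_lever| = |0.0998·13.38·+0.014426| / 0.0410558 = 0.46932 rad/s.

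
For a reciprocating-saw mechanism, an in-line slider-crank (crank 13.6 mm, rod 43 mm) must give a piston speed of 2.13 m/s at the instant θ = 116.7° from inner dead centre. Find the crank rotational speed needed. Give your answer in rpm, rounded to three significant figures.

For an in-line slider-crank, |v_piston| = rω|sinθ|·[1 + r cosθ/√(L² − r² sin²θ)].
With r = 0.0136 m, L = 0.043 m, θ = 116.7°: the bracketed kinematic factor |dx/dθ| = 0.01035 m.
ω = v/|dx/dθ| = 2.13/0.01035 = 205.8 rad/s.
N = 60ω/(2π) = 1965.2 rpm.

1970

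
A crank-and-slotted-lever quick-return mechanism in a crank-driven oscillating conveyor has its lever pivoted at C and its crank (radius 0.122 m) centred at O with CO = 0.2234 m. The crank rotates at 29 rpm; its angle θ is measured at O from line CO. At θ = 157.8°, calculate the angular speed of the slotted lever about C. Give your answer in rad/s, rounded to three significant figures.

2.19

ω = 3.037 rad/s (from 29 rpm).
Crank pin A relative to C: A = (d + r cosθ, r sinθ); lever angle φ = atan2(r sinθ, d + r cosθ).
Differentiating tanφ: φ̇ = rω(d cosθ + r)/(d² + r² + 2dr cosθ).
d² + r² + 2dr cosθ = |CA|² = 0.0143227 m²;  d cosθ + r = -0.084839 m.
|ω_lever| = |0.122·3.037·-0.084839| / 0.0143227 = 2.1946 rad/s.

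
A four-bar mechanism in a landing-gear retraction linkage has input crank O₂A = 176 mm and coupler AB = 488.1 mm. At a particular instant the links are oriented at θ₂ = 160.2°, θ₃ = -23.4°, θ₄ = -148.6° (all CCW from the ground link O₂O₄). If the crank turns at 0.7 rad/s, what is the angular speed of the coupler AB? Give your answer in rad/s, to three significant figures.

ω₂ = 0.7 rad/s
Differentiating the loop-closure r₂e^{iθ₂}+r₃e^{iθ₃}=r₁+r₄e^{iθ₄} gives r₂ω₂e^{iθ₂}+r₃ω₃e^{iθ₃}=r₄ω₄e^{iθ₄}.
Eliminating the other unknown: ω₃ = r₂ω₂ sin(θ₄−θ₂) / [r₃ sin(θ₃−θ₄)].
Numerator sine = +0.77934; denominator sine = +0.81714.
Result = 0.176·0.7·(+0.77934) / (0.4881·(+0.81714)) = +0.24073 rad/s; magnitude 0.24073 rad/s.

0.241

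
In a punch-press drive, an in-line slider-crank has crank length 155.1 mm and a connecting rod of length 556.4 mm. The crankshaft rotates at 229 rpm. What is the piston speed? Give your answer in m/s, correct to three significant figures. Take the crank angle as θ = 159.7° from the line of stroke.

0.951

ω = 2π·229/60 = 23.98 rad/s
For an in-line slider-crank, x = r cosθ + √(L² − r² sin²θ), so v = −rω sinθ·[1 + r cosθ/√(L² − r² sin²θ)].
With r = 0.1551 m, L = 0.5564 m, θ = 159.7°: √(L² − r² sin²θ) = 0.55379 m.
v = −0.1551·23.98·0.34694·[1 + 0.1551·-0.93789/0.55379] = -0.95145 m/s.
|v| = 0.95145 m/s.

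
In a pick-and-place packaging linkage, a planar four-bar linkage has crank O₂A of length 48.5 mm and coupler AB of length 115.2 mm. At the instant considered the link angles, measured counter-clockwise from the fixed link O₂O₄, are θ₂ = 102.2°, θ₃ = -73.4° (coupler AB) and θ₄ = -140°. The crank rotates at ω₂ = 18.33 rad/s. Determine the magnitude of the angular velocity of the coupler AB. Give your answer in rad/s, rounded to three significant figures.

7.44

ω₂ = 18.33 rad/s
Differentiating the loop-closure r₂e^{iθ₂}+r₃e^{iθ₃}=r₁+r₄e^{iθ₄} gives r₂ω₂e^{iθ₂}+r₃ω₃e^{iθ₃}=r₄ω₄e^{iθ₄}.
Eliminating the other unknown: ω₃ = r₂ω₂ sin(θ₄−θ₂) / [r₃ sin(θ₃−θ₄)].
Numerator sine = +0.88458; denominator sine = +0.91775.
Result = 0.0485·18.33·(+0.88458) / (0.1152·(+0.91775)) = +7.4381 rad/s; magnitude 7.4381 rad/s.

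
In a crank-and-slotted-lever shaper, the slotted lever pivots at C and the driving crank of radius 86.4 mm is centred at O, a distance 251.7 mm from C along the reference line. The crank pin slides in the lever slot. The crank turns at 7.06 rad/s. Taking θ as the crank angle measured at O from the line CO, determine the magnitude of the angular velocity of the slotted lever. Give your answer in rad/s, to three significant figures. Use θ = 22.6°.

ω = 7.06 rad/s
Crank pin A relative to C: A = (d + r cosθ, r sinθ); lever angle φ = atan2(r sinθ, d + r cosθ).
Differentiating tanφ: φ̇ = rω(d cosθ + r)/(d² + r² + 2dr cosθ).
d² + r² + 2dr cosθ = |CA|² = 0.110972 m²;  d cosθ + r = +0.31877 m.
|ω_lever| = |0.0864·7.06·+0.31877| / 0.110972 = 1.7522 rad/s.

1.75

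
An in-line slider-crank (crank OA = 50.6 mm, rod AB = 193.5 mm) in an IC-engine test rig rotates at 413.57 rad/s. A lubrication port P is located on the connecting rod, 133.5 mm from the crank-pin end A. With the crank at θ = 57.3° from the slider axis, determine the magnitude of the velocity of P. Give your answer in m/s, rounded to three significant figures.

ω = 413.6 rad/s.  Crank-pin speed |V_A| = rω = 20.927 m/s, perpendicular to OA.
Rod angle: sinφ = −(r/L) sinθ ⇒ φ = -12.712°; ω_rod = −rω cosθ/√(L²−r²sin²θ) = -59.894 rad/s.
V_P = V_A + ω_rod × AP, with AP = 0.1335 m along the rod.
Components: V_Px = −rω sinθ − a·ω_rod·sinφ = -19.37 m/s;  V_Py = rω cosθ + a·ω_rod·cosφ = +3.5056 m/s.
|V_P| = √(V_Px² + V_Py²) = 19.684 m/s.

19.7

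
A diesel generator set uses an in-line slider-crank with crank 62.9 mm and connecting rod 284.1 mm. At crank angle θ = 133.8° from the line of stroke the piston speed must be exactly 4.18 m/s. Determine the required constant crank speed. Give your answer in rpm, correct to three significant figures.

1040

For an in-line slider-crank, |v_piston| = rω|sinθ|·[1 + r cosθ/√(L² − r² sin²θ)].
With r = 0.0629 m, L = 0.2841 m, θ = 133.8°: the bracketed kinematic factor |dx/dθ| = 0.038351 m.
ω = v/|dx/dθ| = 4.18/0.038351 = 108.99 rad/s.
N = 60ω/(2π) = 1040.8 rpm.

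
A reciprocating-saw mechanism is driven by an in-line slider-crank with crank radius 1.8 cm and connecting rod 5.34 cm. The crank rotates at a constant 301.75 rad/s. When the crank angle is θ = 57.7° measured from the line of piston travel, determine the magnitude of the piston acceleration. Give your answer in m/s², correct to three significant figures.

643

ω = 301.8 rad/s
x(θ) = r cosθ + √(L² − r² sin²θ); with ω constant, a = ω²·d²x/dθ².
d²x/dθ² = −r cosθ − r²(cos2θ)/√u − r⁴ sin²2θ/(4u^{3/2}),  u = L² − r² sin²θ = 0.00262007 m².
Substituting r = 0.018 m, L = 0.0534 m, θ = 57.7°: d²x/dθ² = -0.007063 m.
a = ω²·d²x/dθ² = (301.8)²·(-0.007063) = -643.1 m/s²;  |a| = 643.1 m/s².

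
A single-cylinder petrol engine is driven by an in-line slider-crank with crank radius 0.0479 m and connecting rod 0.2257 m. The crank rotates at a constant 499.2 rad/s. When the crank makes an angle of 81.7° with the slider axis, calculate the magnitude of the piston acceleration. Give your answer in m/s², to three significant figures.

757

ω = 499.2 rad/s
x(θ) = r cosθ + √(L² − r² sin²θ); with ω constant, a = ω²·d²x/dθ².
d²x/dθ² = −r cosθ − r²(cos2θ)/√u − r⁴ sin²2θ/(4u^{3/2}),  u = L² − r² sin²θ = 0.0486939 m².
Substituting r = 0.0479 m, L = 0.2257 m, θ = 81.7°: d²x/dθ² = +0.0030396 m.
a = ω²·d²x/dθ² = (499.2)²·(+0.0030396) = +757.47 m/s²;  |a| = 757.47 m/s².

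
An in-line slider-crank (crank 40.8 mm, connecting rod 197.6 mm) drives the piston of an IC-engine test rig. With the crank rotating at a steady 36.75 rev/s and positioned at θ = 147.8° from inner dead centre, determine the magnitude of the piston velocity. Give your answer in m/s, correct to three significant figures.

ω = 2π·36.8 = 230.9 rad/s
For an in-line slider-crank, x = r cosθ + √(L² − r² sin²θ), so v = −rω sinθ·[1 + r cosθ/√(L² − r² sin²θ)].
With r = 0.0408 m, L = 0.1976 m, θ = 147.8°: √(L² − r² sin²θ) = 0.1964 m.
v = −0.0408·230.9·0.53288·[1 + 0.0408·-0.84619/0.1964] = -4.1377 m/s.
|v| = 4.1377 m/s.

4.14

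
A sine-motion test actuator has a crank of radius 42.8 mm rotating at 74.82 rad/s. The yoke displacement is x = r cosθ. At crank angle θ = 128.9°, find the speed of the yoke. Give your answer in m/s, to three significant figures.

2.49

ω = 74.82 rad/s
x = r cosθ ⇒ ẋ = −rω sinθ.
|v| = rω|sinθ| = 0.0428·74.82·|sin 128.9°| = 2.4922 m/s.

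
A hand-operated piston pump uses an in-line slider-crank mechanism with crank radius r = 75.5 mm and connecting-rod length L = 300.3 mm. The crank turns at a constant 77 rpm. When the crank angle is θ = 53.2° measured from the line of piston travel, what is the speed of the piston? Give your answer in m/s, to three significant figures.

0.562

ω = 2π·77/60 = 8.063 rad/s
For an in-line slider-crank, x = r cosθ + √(L² − r² sin²θ), so v = −rω sinθ·[1 + r cosθ/√(L² − r² sin²θ)].
With r = 0.0755 m, L = 0.3003 m, θ = 53.2°: √(L² − r² sin²θ) = 0.29415 m.
v = −0.0755·8.063·0.80073·[1 + 0.0755·0.59902/0.29415] = -0.56243 m/s.
|v| = 0.56243 m/s.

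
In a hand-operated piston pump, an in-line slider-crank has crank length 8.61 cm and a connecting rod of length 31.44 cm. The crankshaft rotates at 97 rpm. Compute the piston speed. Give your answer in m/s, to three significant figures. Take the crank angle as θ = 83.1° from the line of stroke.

ω = 2π·97/60 = 10.16 rad/s
For an in-line slider-crank, x = r cosθ + √(L² − r² sin²θ), so v = −rω sinθ·[1 + r cosθ/√(L² − r² sin²θ)].
With r = 0.0861 m, L = 0.3144 m, θ = 83.1°: √(L² − r² sin²θ) = 0.30256 m.
v = −0.0861·10.16·0.99276·[1 + 0.0861·0.12014/0.30256] = -0.89794 m/s.
|v| = 0.89794 m/s.

0.898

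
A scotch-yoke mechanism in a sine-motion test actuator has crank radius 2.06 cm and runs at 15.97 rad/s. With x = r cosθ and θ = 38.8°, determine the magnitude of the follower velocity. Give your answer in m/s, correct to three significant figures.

0.206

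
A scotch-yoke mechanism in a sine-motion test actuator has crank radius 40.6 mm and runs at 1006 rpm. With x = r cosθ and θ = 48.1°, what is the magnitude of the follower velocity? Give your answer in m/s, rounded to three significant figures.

ω = 105.3 rad/s (from 1006 rpm).
x = r cosθ ⇒ ẋ = −rω sinθ.
|v| = rω|sinθ| = 0.0406·105.3·|sin 48.1°| = 3.1835 m/s.

3.18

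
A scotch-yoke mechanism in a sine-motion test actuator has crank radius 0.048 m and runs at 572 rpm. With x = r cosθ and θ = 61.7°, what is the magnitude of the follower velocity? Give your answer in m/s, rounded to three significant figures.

ω = 59.9 rad/s (from 572 rpm).
x = r cosθ ⇒ ẋ = −rω sinθ.
|v| = rω|sinθ| = 0.048·59.9·|sin 61.7°| = 2.5315 m/s.

2.53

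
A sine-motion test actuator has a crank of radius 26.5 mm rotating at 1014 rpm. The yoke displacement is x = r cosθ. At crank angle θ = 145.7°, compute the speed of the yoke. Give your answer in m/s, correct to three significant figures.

1.59

ω = 106.2 rad/s (from 1014 rpm).
x = r cosθ ⇒ ẋ = −rω sinθ.
|v| = rω|sinθ| = 0.0265·106.2·|sin 145.7°| = 1.5857 m/s.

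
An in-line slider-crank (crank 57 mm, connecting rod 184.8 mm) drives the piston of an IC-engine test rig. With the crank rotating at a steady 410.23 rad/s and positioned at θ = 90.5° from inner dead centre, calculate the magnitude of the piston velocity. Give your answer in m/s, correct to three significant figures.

ω = 410.2 rad/s
For an in-line slider-crank, x = r cosθ + √(L² − r² sin²θ), so v = −rω sinθ·[1 + r cosθ/√(L² − r² sin²θ)].
With r = 0.057 m, L = 0.1848 m, θ = 90.5°: √(L² − r² sin²θ) = 0.17579 m.
v = −0.057·410.2·0.99996·[1 + 0.057·-0.00873/0.17579] = -23.316 m/s.
|v| = 23.316 m/s.

23.3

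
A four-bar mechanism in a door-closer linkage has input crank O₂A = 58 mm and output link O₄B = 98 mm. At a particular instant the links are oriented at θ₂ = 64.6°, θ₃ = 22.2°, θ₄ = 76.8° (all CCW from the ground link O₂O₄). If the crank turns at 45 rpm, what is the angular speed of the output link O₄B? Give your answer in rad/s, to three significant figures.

2.31

ω₂ = 4.712 rad/s (from 45 rpm).
Differentiating the loop-closure r₂e^{iθ₂}+r₃e^{iθ₃}=r₁+r₄e^{iθ₄} gives r₂ω₂e^{iθ₂}+r₃ω₃e^{iθ₃}=r₄ω₄e^{iθ₄}.
Eliminating the other unknown: ω₄ = r₂ω₂ sin(θ₂−θ₃) / [r₄ sin(θ₄−θ₃)].
Numerator sine = +0.67430; denominator sine = +0.81513.
Result = 0.058·4.712·(+0.67430) / (0.098·(+0.81513)) = +2.3071 rad/s; magnitude 2.3071 rad/s.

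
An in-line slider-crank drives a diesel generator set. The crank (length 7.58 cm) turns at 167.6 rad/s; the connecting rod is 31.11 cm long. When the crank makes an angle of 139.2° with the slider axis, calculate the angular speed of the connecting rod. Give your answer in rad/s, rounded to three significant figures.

31.3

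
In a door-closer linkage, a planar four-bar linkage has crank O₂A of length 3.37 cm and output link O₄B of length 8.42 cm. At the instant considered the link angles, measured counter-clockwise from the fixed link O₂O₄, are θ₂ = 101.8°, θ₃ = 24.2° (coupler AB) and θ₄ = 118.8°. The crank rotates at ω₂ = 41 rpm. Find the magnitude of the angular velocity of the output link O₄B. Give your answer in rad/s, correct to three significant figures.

1.68

ω₂ = 4.294 rad/s (from 41 rpm).
Differentiating the loop-closure r₂e^{iθ₂}+r₃e^{iθ₃}=r₁+r₄e^{iθ₄} gives r₂ω₂e^{iθ₂}+r₃ω₃e^{iθ₃}=r₄ω₄e^{iθ₄}.
Eliminating the other unknown: ω₄ = r₂ω₂ sin(θ₂−θ₃) / [r₄ sin(θ₄−θ₃)].
Numerator sine = +0.97667; denominator sine = +0.99678.
Result = 0.0337·4.294·(+0.97667) / (0.0842·(+0.99678)) = +1.6838 rad/s; magnitude 1.6838 rad/s.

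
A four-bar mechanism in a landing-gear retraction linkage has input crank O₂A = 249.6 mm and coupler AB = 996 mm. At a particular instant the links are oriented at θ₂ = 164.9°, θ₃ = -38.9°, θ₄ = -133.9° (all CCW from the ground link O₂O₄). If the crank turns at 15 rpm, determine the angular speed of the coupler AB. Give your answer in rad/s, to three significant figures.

0.346

ω₂ = 1.571 rad/s (from 15 rpm).
Differentiating the loop-closure r₂e^{iθ₂}+r₃e^{iθ₃}=r₁+r₄e^{iθ₄} gives r₂ω₂e^{iθ₂}+r₃ω₃e^{iθ₃}=r₄ω₄e^{iθ₄}.
Eliminating the other unknown: ω₃ = r₂ω₂ sin(θ₄−θ₂) / [r₃ sin(θ₃−θ₄)].
Numerator sine = +0.87631; denominator sine = +0.99619.
Result = 0.2496·1.571·(+0.87631) / (0.996·(+0.99619)) = +0.34627 rad/s; magnitude 0.34627 rad/s.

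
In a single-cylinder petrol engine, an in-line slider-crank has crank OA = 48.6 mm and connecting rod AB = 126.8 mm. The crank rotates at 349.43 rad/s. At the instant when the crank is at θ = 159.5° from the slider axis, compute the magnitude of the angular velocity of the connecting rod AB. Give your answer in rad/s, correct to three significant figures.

ω = 349.4 rad/s
The rod makes angle φ with the slider axis where L sinφ = r sinθ; differentiating, L cosφ·φ̇ = r ω cosθ.
L cosφ = √(L² − r² sin²θ) = 0.12565 m.
|ω_rod| = r ω |cosθ| / √(L² − r² sin²θ) = 0.0486·349.4·0.93667/0.12565 = 126.59 rad/s.

127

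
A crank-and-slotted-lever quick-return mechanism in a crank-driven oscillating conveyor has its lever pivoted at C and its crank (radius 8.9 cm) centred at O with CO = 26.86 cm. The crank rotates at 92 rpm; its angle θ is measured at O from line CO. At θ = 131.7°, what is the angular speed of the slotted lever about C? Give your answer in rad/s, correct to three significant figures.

1.59

ω = 9.634 rad/s (from 92 rpm).
Crank pin A relative to C: A = (d + r cosθ, r sinθ); lever angle φ = atan2(r sinθ, d + r cosθ).
Differentiating tanφ: φ̇ = rω(d cosθ + r)/(d² + r² + 2dr cosθ).
d² + r² + 2dr cosθ = |CA|² = 0.0482618 m²;  d cosθ + r = -0.089681 m.
|ω_lever| = |0.089·9.634·-0.089681| / 0.0482618 = 1.5933 rad/s.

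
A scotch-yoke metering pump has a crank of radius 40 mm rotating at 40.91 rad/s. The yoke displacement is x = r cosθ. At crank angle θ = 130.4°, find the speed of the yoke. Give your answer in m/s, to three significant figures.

ω = 40.91 rad/s
x = r cosθ ⇒ ẋ = −rω sinθ.
|v| = rω|sinθ| = 0.04·40.91·|sin 130.4°| = 1.2462 m/s.

1.25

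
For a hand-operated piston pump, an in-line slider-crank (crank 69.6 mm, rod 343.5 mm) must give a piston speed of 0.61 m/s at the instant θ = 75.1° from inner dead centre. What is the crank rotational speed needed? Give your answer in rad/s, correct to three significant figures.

8.61

For an in-line slider-crank, |v_piston| = rω|sinθ|·[1 + r cosθ/√(L² − r² sin²θ)].
With r = 0.0696 m, L = 0.3435 m, θ = 75.1°: the bracketed kinematic factor |dx/dθ| = 0.070833 m.
ω = v/|dx/dθ| = 0.61/0.070833 = 8.6118 rad/s.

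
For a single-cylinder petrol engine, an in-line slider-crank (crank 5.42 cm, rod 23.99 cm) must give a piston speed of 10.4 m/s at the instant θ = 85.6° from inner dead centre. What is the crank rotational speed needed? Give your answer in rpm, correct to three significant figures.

For an in-line slider-crank, |v_piston| = rω|sinθ|·[1 + r cosθ/√(L² − r² sin²θ)].
With r = 0.0542 m, L = 0.2399 m, θ = 85.6°: the bracketed kinematic factor |dx/dθ| = 0.055002 m.
ω = v/|dx/dθ| = 10.4/0.055002 = 189.09 rad/s.
N = 60ω/(2π) = 1805.6 rpm.

1810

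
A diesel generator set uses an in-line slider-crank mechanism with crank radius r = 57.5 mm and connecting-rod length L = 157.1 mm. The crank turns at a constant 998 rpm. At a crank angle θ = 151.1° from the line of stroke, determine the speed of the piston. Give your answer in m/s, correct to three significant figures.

ω = 2π·998/60 = 104.5 rad/s
For an in-line slider-crank, x = r cosθ + √(L² − r² sin²θ), so v = −rω sinθ·[1 + r cosθ/√(L² − r² sin²θ)].
With r = 0.0575 m, L = 0.1571 m, θ = 151.1°: √(L² − r² sin²θ) = 0.15462 m.
v = −0.0575·104.5·0.48328·[1 + 0.0575·-0.87546/0.15462] = -1.9587 m/s.
|v| = 1.9587 m/s.

1.96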